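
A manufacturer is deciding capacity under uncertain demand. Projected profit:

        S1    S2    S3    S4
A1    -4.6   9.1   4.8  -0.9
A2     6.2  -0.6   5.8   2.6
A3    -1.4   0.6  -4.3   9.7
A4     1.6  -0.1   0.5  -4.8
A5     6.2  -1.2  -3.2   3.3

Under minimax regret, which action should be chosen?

A2

Column bests: S1=6.2, S2=9.1, S3=5.8, S4=9.7.
A1 regrets: 10.8, 0.0, 1.0, 10.6 → max 10.8
A2 regrets: 0.0, 9.7, 0.0, 7.1 → max 9.7
A3 regrets: 7.6, 8.5, 10.1, 0.0 → max 10.1
A4 regrets: 4.6, 9.2, 5.3, 14.5 → max 14.5
A5 regrets: 0.0, 10.3, 9.0, 6.4 → max 10.3
Smallest max regret = 9.7 → A2.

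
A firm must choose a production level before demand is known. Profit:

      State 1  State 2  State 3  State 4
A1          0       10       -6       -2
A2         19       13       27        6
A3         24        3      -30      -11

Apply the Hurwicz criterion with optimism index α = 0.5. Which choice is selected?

A2

A1: 0.5·10 + 0.5·(-6) = 2
A2: 0.5·27 + 0.5·6 = 16.5
A3: 0.5·24 + 0.5·(-30) = -3
Highest Hurwicz score = 16.5 → A2.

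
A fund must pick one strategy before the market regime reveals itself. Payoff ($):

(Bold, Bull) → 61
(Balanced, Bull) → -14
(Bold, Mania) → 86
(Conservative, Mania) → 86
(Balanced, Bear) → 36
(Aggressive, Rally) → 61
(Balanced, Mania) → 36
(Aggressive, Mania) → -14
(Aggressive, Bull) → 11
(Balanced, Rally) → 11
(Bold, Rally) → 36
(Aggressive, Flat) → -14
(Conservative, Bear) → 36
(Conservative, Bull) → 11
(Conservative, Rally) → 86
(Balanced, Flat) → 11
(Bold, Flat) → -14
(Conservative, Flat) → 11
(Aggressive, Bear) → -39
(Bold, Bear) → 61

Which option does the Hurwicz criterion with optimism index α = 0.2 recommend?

Conservative: 0.2·86 + 0.8·11 = 26
Balanced: 0.2·36 + 0.8·(-14) = -4
Aggressive: 0.2·61 + 0.8·(-39) = -19
Bold: 0.2·86 + 0.8·(-14) = 6
Highest Hurwicz score = 26 → Conservative.

Conservative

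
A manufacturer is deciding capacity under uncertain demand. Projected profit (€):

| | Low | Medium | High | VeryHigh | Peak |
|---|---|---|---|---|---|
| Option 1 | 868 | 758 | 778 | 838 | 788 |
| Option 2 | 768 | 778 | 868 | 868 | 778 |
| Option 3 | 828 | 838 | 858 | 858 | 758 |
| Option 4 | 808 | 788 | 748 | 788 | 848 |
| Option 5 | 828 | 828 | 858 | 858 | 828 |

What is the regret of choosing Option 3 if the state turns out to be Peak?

Best payoff under Peak is 848.
Regret = 848 − 758 = 90.

90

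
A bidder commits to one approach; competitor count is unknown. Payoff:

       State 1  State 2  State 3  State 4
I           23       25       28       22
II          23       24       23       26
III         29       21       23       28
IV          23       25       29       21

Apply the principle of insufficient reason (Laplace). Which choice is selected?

Row averages: I=24.5, II=24, III=25.25, IV=24.5
Highest average = 25.25 → III.

III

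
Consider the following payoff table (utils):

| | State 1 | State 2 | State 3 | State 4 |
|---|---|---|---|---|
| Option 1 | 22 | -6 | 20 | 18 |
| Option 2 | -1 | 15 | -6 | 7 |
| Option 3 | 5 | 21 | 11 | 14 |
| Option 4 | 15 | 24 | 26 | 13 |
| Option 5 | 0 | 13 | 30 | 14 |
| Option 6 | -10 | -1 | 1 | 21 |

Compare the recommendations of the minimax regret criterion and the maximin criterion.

minimax regret → Option 4; maximin → Option 4 (agree)

Column bests: State 1=22, State 2=24, State 3=30, State 4=21.
Option 1 regrets: 0, 30, 10, 3 → max 30
Option 2 regrets: 23, 9, 36, 14 → max 36
Option 3 regrets: 17, 3, 19, 7 → max 19
Option 4 regrets: 7, 0, 4, 8 → max 8
Option 5 regrets: 22, 11, 0, 7 → max 22
Option 6 regrets: 32, 25, 29, 0 → max 32
Smallest max regret = 8 → Option 4.
Row minima: Option 1=-6, Option 2=-6, Option 3=5, Option 4=13, Option 5=0, Option 6=-10
Best worst-case = 13 → Option 4.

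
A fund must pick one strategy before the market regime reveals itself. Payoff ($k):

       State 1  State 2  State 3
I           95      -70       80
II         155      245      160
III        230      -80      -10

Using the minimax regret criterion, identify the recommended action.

II

Column bests: State 1=230, State 2=245, State 3=160.
I regrets: 135, 315, 80 → max 315
II regrets: 75, 0, 0 → max 75
III regrets: 0, 325, 170 → max 325
Smallest max regret = 75 → II.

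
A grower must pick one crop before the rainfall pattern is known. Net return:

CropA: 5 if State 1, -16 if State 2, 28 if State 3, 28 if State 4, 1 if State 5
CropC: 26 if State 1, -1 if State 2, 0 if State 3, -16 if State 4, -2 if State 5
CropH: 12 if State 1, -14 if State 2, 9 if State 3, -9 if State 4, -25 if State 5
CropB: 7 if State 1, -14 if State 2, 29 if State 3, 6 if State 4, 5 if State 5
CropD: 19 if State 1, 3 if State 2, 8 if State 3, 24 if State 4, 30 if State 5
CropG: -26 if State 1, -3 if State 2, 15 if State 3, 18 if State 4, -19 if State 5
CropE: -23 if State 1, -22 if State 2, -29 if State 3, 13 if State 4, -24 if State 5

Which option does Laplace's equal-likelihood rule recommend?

Row averages: CropA=9.2, CropC=1.4, CropH=-5.4, CropB=6.6, CropD=16.8, CropG=-3, CropE=-17
Highest average = 16.8 → CropD.

CropD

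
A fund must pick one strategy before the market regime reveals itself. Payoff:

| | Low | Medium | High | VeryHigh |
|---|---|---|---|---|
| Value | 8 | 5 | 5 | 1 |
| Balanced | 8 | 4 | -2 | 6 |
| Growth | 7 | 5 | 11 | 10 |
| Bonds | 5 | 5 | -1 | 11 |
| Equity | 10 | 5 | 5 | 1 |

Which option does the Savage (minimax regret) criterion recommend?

Column bests: Low=10, Medium=5, High=11, VeryHigh=11.
Value regrets: 2, 0, 6, 10 → max 10
Balanced regrets: 2, 1, 13, 5 → max 13
Growth regrets: 3, 0, 0, 1 → max 3
Bonds regrets: 5, 0, 12, 0 → max 12
Equity regrets: 0, 0, 6, 10 → max 10
Smallest max regret = 3 → Growth.

Growth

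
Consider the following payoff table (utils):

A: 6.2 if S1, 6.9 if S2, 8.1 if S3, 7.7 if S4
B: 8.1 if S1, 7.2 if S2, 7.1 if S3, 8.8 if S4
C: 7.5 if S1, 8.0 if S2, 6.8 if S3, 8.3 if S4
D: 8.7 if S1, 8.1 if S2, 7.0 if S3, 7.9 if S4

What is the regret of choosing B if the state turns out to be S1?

Best payoff under S1 is 8.7.
Regret = 8.7 − 8.1 = 0.6.

0.6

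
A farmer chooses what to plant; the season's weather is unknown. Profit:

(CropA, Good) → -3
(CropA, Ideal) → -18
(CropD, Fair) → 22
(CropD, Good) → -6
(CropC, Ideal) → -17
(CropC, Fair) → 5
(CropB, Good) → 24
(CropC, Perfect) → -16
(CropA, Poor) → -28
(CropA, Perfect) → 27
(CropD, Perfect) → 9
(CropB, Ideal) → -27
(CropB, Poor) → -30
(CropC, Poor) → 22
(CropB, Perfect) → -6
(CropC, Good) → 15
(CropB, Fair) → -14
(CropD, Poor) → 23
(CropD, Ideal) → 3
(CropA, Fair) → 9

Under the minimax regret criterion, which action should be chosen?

Column bests: Poor=23, Fair=22, Good=24, Ideal=3, Perfect=27.
CropB regrets: 53, 36, 0, 30, 33 → max 53
CropC regrets: 1, 17, 9, 20, 43 → max 43
CropD regrets: 0, 0, 30, 0, 18 → max 30
CropA regrets: 51, 13, 27, 21, 0 → max 51
Smallest max regret = 30 → CropD.

CropD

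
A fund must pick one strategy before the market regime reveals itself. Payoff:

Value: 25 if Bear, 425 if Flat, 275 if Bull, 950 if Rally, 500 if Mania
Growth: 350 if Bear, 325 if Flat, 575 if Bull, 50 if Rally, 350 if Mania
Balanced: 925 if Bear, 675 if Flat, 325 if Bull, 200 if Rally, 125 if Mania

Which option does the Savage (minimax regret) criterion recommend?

Balanced

Column bests: Bear=925, Flat=675, Bull=575, Rally=950, Mania=500.
Value regrets: 900, 250, 300, 0, 0 → max 900
Growth regrets: 575, 350, 0, 900, 150 → max 900
Balanced regrets: 0, 0, 250, 750, 375 → max 750
Smallest max regret = 750 → Balanced.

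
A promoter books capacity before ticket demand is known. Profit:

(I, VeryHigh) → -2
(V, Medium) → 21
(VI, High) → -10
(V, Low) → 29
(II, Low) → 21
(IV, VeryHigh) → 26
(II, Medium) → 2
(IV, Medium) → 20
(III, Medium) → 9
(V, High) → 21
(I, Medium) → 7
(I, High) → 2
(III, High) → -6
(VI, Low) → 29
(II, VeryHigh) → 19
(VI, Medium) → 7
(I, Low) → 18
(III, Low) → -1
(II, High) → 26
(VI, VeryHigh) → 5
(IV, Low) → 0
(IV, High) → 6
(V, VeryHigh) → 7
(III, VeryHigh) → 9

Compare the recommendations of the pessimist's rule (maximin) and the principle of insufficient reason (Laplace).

Row minima: I=-2, II=2, III=-6, IV=0, V=7, VI=-10
Best worst-case = 7 → V.
Row averages: I=6.25, II=17, III=2.75, IV=13, V=19.5, VI=7.75
Highest average = 19.5 → V.

maximin → V; laplace → V (agree)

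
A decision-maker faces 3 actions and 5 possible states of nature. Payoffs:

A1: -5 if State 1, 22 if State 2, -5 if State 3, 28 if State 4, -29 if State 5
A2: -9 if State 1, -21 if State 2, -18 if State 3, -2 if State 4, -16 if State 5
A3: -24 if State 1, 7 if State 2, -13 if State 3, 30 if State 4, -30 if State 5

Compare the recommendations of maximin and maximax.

Row minima: A1=-29, A2=-21, A3=-30
Best worst-case = -21 → A2.
Row maxima: A1=28, A2=-2, A3=30
Best best-case = 30 → A3.

maximin → A2; maximax → A3 (disagree)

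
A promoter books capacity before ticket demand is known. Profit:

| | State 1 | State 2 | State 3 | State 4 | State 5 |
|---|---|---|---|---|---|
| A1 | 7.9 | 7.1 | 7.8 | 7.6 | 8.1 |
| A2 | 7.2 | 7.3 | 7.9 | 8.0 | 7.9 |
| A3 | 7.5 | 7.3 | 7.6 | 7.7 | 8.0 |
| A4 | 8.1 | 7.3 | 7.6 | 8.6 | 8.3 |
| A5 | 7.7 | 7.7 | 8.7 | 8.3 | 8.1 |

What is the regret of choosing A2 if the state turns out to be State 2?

0.4

Best payoff under State 2 is 7.7.
Regret = 7.7 − 7.3 = 0.4.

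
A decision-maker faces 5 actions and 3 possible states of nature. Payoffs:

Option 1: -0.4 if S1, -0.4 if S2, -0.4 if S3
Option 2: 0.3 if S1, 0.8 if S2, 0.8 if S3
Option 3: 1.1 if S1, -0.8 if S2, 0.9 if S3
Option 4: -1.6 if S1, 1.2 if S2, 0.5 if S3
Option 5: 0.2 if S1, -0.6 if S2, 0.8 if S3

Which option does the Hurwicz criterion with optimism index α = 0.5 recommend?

Option 1: 0.5·(-0.4) + 0.5·(-0.4) = -0.4
Option 2: 0.5·0.8 + 0.5·0.3 = 0.55
Option 3: 0.5·1.1 + 0.5·(-0.8) = 0.15
Option 4: 0.5·1.2 + 0.5·(-1.6) = -0.2
Option 5: 0.5·0.8 + 0.5·(-0.6) = 0.1
Highest Hurwicz score = 0.55 → Option 2.

Option 2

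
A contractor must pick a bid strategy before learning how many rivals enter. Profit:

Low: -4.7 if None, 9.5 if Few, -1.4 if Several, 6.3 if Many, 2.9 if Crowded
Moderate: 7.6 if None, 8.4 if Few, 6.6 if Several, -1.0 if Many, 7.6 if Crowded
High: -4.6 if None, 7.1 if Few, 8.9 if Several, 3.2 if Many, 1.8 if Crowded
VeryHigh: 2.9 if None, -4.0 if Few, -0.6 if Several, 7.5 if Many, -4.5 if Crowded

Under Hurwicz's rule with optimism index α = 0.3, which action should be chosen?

Low: 0.3·9.5 + 0.7·(-4.7) = -0.44
Moderate: 0.3·8.4 + 0.7·(-1.0) = 1.82
High: 0.3·8.9 + 0.7·(-4.6) = -0.55
VeryHigh: 0.3·7.5 + 0.7·(-4.5) = -0.9
Highest Hurwicz score = 1.82 → Moderate.

Moderate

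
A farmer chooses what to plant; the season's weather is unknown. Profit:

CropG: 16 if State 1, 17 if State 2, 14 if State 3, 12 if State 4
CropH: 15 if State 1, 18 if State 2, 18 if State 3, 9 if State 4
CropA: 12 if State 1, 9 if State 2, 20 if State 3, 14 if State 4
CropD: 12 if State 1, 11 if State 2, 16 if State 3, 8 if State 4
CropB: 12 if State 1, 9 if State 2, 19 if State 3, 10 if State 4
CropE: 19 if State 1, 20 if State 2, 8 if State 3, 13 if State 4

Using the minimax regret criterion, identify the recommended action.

CropH

Column bests: State 1=19, State 2=20, State 3=20, State 4=14.
CropG regrets: 3, 3, 6, 2 → max 6
CropH regrets: 4, 2, 2, 5 → max 5
CropA regrets: 7, 11, 0, 0 → max 11
CropD regrets: 7, 9, 4, 6 → max 9
CropB regrets: 7, 11, 1, 4 → max 11
CropE regrets: 0, 0, 12, 1 → max 12
Smallest max regret = 5 → CropH.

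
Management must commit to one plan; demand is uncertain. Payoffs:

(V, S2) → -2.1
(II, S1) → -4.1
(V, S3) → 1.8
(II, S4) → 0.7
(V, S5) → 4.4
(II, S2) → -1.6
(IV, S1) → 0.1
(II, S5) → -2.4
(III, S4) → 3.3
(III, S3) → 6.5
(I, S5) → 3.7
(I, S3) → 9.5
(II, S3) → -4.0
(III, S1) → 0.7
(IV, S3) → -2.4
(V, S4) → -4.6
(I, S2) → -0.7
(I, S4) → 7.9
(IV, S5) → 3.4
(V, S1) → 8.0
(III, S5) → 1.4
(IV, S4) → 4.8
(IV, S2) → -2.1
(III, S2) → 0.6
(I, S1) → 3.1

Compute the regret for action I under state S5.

Best payoff under S5 is 4.4.
Regret = 4.4 − 3.7 = 0.7.

0.7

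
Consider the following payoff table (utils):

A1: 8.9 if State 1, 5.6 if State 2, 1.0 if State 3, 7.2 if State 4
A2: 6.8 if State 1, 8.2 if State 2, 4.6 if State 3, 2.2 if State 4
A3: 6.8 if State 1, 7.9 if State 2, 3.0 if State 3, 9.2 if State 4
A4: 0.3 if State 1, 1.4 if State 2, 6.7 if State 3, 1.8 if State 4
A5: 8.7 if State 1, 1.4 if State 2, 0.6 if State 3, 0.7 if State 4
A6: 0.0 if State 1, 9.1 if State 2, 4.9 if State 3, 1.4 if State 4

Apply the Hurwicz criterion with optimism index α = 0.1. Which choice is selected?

A3

A1: 0.1·8.9 + 0.9·1.0 = 1.79
A2: 0.1·8.2 + 0.9·2.2 = 2.8
A3: 0.1·9.2 + 0.9·3.0 = 3.62
A4: 0.1·6.7 + 0.9·0.3 = 0.94
A5: 0.1·8.7 + 0.9·0.6 = 1.41
A6: 0.1·9.1 + 0.9·0.0 = 0.91
Highest Hurwicz score = 3.62 → A3.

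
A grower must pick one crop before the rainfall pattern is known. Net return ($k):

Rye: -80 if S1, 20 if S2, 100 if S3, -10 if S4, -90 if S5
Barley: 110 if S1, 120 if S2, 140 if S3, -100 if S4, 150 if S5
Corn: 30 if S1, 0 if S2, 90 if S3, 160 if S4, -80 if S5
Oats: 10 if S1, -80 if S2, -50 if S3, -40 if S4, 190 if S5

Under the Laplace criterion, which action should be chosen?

Row averages: Rye=-12, Barley=84, Corn=40, Oats=6
Highest average = 84 → Barley.

Barley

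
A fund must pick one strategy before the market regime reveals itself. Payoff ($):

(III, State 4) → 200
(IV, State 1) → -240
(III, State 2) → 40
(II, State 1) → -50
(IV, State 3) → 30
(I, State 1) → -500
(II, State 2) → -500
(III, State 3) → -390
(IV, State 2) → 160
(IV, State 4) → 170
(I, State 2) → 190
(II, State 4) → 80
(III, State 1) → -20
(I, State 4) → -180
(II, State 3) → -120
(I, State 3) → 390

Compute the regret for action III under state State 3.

Best payoff under State 3 is 390.
Regret = 390 − (-390) = 780.

780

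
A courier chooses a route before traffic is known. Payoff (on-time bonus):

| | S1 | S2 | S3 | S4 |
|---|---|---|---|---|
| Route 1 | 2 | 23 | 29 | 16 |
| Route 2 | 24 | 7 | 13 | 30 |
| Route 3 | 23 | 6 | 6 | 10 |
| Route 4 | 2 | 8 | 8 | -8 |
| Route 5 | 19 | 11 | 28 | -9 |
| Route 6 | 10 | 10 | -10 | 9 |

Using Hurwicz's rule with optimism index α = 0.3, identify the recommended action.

Route 2

Route 1: 0.3·29 + 0.7·2 = 10.1
Route 2: 0.3·30 + 0.7·7 = 13.9
Route 3: 0.3·23 + 0.7·6 = 11.1
Route 4: 0.3·8 + 0.7·(-8) = -3.2
Route 5: 0.3·28 + 0.7·(-9) = 2.1
Route 6: 0.3·10 + 0.7·(-10) = -4
Highest Hurwicz score = 13.9 → Route 2.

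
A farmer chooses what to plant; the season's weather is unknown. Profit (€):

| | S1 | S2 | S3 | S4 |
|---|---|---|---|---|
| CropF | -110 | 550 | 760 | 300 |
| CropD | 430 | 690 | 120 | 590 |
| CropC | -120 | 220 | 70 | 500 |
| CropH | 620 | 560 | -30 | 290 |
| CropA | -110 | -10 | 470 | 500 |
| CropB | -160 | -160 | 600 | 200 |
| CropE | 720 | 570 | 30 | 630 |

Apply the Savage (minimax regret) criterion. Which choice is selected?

Column bests: S1=720, S2=690, S3=760, S4=630.
CropF regrets: 830, 140, 0, 330 → max 830
CropD regrets: 290, 0, 640, 40 → max 640
CropC regrets: 840, 470, 690, 130 → max 840
CropH regrets: 100, 130, 790, 340 → max 790
CropA regrets: 830, 700, 290, 130 → max 830
CropB regrets: 880, 850, 160, 430 → max 880
CropE regrets: 0, 120, 730, 0 → max 730
Smallest max regret = 640 → CropD.

CropD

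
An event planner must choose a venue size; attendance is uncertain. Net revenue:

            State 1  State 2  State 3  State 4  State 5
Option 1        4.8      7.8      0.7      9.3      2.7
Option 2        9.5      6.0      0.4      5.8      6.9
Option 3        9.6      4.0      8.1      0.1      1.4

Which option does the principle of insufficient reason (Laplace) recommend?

Row averages: Option 1=5.06, Option 2=5.72, Option 3=4.64
Highest average = 5.72 → Option 2.

Option 2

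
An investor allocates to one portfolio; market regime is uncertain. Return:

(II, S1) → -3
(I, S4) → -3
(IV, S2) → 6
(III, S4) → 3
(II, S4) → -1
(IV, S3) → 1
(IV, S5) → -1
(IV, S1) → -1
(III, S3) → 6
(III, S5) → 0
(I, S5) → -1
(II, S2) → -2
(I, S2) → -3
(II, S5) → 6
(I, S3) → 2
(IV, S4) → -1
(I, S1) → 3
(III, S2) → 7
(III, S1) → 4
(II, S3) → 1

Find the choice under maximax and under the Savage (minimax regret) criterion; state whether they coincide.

Row maxima: I=3, II=6, III=7, IV=6
Best best-case = 7 → III.
Column bests: S1=4, S2=7, S3=6, S4=3, S5=6.
I regrets: 1, 10, 4, 6, 7 → max 10
II regrets: 7, 9, 5, 4, 0 → max 9
III regrets: 0, 0, 0, 0, 6 → max 6
IV regrets: 5, 1, 5, 4, 7 → max 7
Smallest max regret = 6 → III.

maximax → III; minimax regret → III (agree)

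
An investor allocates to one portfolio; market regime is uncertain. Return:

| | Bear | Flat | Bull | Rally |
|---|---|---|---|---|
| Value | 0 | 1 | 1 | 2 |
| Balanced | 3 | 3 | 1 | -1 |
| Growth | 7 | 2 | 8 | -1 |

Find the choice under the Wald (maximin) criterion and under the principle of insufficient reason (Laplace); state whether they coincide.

Row minima: Value=0, Balanced=-1, Growth=-1
Best worst-case = 0 → Value.
Row averages: Value=1, Balanced=1.5, Growth=4
Highest average = 4 → Growth.

maximin → Value; laplace → Growth (disagree)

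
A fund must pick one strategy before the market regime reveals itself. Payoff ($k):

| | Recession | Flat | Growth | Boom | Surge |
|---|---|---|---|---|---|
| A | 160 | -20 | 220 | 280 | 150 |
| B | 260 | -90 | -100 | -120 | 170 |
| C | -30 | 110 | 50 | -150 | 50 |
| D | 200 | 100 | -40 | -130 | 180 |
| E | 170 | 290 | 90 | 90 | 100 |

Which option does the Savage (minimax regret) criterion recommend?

Column bests: Recession=260, Flat=290, Growth=220, Boom=280, Surge=180.
A regrets: 100, 310, 0, 0, 30 → max 310
B regrets: 0, 380, 320, 400, 10 → max 400
C regrets: 290, 180, 170, 430, 130 → max 430
D regrets: 60, 190, 260, 410, 0 → max 410
E regrets: 90, 0, 130, 190, 80 → max 190
Smallest max regret = 190 → E.

E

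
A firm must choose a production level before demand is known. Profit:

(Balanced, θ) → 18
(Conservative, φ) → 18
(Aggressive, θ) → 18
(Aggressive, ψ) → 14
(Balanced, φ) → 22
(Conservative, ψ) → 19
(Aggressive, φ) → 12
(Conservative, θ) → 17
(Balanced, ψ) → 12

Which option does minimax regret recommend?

Column bests: θ=18, φ=22, ψ=19.
Conservative regrets: 1, 4, 0 → max 4
Balanced regrets: 0, 0, 7 → max 7
Aggressive regrets: 0, 10, 5 → max 10
Smallest max regret = 4 → Conservative.

Conservative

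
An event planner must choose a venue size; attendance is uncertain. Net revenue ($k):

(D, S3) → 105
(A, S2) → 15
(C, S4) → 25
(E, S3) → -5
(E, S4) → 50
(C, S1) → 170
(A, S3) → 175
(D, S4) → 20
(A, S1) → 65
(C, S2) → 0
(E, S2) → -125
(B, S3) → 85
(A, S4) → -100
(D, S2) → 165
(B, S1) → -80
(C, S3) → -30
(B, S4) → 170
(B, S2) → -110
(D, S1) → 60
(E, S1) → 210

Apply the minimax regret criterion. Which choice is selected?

D

Column bests: S1=210, S2=165, S3=175, S4=170.
A regrets: 145, 150, 0, 270 → max 270
B regrets: 290, 275, 90, 0 → max 290
C regrets: 40, 165, 205, 145 → max 205
D regrets: 150, 0, 70, 150 → max 150
E regrets: 0, 290, 180, 120 → max 290
Smallest max regret = 150 → D.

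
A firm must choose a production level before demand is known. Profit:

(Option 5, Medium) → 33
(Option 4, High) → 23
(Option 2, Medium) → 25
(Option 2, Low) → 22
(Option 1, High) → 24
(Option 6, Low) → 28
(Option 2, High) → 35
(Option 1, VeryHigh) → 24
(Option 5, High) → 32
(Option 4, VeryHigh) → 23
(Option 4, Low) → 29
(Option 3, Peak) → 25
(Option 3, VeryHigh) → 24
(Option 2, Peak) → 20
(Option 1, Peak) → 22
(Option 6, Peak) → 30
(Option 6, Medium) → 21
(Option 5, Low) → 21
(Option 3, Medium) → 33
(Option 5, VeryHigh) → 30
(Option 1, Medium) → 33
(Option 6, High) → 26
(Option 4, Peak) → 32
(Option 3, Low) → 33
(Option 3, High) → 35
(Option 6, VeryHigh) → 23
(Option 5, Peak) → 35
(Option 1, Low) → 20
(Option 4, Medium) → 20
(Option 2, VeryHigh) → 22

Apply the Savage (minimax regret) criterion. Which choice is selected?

Column bests: Low=33, Medium=33, High=35, VeryHigh=30, Peak=35.
Option 1 regrets: 13, 0, 11, 6, 13 → max 13
Option 2 regrets: 11, 8, 0, 8, 15 → max 15
Option 3 regrets: 0, 0, 0, 6, 10 → max 10
Option 4 regrets: 4, 13, 12, 7, 3 → max 13
Option 5 regrets: 12, 0, 3, 0, 0 → max 12
Option 6 regrets: 5, 12, 9, 7, 5 → max 12
Smallest max regret = 10 → Option 3.

Option 3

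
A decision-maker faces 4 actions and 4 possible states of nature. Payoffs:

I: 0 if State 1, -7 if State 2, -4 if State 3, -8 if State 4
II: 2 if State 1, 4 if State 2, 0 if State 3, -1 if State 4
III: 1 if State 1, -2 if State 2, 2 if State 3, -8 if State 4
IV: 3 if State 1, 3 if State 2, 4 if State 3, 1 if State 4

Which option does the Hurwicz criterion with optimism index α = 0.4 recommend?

I: 0.4·0 + 0.6·(-8) = -4.8
II: 0.4·4 + 0.6·(-1) = 1
III: 0.4·2 + 0.6·(-8) = -4
IV: 0.4·4 + 0.6·1 = 2.2
Highest Hurwicz score = 2.2 → IV.

IV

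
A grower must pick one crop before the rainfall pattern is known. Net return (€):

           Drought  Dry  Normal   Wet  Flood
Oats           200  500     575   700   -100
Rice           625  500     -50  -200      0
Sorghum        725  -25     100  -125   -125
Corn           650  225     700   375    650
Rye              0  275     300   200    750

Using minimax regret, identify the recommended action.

Corn

Column bests: Drought=725, Dry=500, Normal=700, Wet=700, Flood=750.
Oats regrets: 525, 0, 125, 0, 850 → max 850
Rice regrets: 100, 0, 750, 900, 750 → max 900
Sorghum regrets: 0, 525, 600, 825, 875 → max 875
Corn regrets: 75, 275, 0, 325, 100 → max 325
Rye regrets: 725, 225, 400, 500, 0 → max 725
Smallest max regret = 325 → Corn.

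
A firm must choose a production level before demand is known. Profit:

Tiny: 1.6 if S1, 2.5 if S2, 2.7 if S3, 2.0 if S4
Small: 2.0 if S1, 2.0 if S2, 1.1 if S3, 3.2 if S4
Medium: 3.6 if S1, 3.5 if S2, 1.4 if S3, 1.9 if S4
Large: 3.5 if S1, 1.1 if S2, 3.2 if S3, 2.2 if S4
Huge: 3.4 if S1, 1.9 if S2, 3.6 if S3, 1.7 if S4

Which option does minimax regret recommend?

Column bests: S1=3.6, S2=3.5, S3=3.6, S4=3.2.
Tiny regrets: 2.0, 1.0, 0.9, 1.2 → max 2.0
Small regrets: 1.6, 1.5, 2.5, 0.0 → max 2.5
Medium regrets: 0.0, 0.0, 2.2, 1.3 → max 2.2
Large regrets: 0.1, 2.4, 0.4, 1.0 → max 2.4
Huge regrets: 0.2, 1.6, 0.0, 1.5 → max 1.6
Smallest max regret = 1.6 → Huge.

Huge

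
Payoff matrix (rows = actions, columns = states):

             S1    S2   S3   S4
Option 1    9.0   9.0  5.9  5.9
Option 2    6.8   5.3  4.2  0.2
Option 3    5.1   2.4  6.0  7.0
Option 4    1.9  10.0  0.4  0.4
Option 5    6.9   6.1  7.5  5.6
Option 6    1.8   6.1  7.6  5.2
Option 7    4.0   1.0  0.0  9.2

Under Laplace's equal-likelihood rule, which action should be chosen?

Option 1

Row averages: Option 1=7.45, Option 2=4.125, Option 3=5.125, Option 4=3.175, Option 5=6.525, Option 6=5.175, Option 7=3.55
Highest average = 7.45 → Option 1.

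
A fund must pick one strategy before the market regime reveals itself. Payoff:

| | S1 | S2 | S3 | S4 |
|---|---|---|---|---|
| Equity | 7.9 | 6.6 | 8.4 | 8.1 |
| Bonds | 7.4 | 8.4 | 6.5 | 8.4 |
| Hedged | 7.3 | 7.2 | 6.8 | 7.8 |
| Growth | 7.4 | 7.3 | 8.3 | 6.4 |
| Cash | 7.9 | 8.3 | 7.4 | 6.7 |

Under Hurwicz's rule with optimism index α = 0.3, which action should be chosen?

Equity: 0.3·8.4 + 0.7·6.6 = 7.14
Bonds: 0.3·8.4 + 0.7·6.5 = 7.07
Hedged: 0.3·7.8 + 0.7·6.8 = 7.1
Growth: 0.3·8.3 + 0.7·6.4 = 6.97
Cash: 0.3·8.3 + 0.7·6.7 = 7.18
Highest Hurwicz score = 7.18 → Cash.

Cash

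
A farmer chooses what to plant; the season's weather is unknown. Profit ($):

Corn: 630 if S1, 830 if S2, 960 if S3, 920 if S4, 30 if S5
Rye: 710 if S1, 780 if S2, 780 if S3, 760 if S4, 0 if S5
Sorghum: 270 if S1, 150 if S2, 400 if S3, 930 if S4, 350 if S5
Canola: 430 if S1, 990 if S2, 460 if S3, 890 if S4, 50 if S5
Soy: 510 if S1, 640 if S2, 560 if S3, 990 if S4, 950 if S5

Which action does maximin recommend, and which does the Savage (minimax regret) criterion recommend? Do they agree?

maximin → Soy; minimax regret → Soy (agree)

Row minima: Corn=30, Rye=0, Sorghum=150, Canola=50, Soy=510
Best worst-case = 510 → Soy.
Column bests: S1=710, S2=990, S3=960, S4=990, S5=950.
Corn regrets: 80, 160, 0, 70, 920 → max 920
Rye regrets: 0, 210, 180, 230, 950 → max 950
Sorghum regrets: 440, 840, 560, 60, 600 → max 840
Canola regrets: 280, 0, 500, 100, 900 → max 900
Soy regrets: 200, 350, 400, 0, 0 → max 400
Smallest max regret = 400 → Soy.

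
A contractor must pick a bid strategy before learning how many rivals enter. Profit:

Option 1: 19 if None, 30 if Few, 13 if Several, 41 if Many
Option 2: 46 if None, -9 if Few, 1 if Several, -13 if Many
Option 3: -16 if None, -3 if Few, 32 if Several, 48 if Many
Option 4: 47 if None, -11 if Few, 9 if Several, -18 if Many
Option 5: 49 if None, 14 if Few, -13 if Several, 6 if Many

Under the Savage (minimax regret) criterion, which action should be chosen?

Column bests: None=49, Few=30, Several=32, Many=48.
Option 1 regrets: 30, 0, 19, 7 → max 30
Option 2 regrets: 3, 39, 31, 61 → max 61
Option 3 regrets: 65, 33, 0, 0 → max 65
Option 4 regrets: 2, 41, 23, 66 → max 66
Option 5 regrets: 0, 16, 45, 42 → max 45
Smallest max regret = 30 → Option 1.

Option 1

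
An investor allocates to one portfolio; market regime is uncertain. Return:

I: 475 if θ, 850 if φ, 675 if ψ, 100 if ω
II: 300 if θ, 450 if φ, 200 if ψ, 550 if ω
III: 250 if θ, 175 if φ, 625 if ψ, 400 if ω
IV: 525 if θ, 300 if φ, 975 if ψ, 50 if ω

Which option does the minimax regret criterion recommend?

I

Column bests: θ=525, φ=850, ψ=975, ω=550.
I regrets: 50, 0, 300, 450 → max 450
II regrets: 225, 400, 775, 0 → max 775
III regrets: 275, 675, 350, 150 → max 675
IV regrets: 0, 550, 0, 500 → max 550
Smallest max regret = 450 → I.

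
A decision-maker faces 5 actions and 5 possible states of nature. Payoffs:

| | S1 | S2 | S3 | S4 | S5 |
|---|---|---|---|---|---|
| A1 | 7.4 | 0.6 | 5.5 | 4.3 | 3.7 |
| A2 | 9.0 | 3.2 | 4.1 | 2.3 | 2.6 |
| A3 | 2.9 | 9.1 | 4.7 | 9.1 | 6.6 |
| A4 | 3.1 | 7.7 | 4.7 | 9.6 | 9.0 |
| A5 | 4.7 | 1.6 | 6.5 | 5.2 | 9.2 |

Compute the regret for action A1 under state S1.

Best payoff under S1 is 9.0.
Regret = 9.0 − 7.4 = 1.6.

1.6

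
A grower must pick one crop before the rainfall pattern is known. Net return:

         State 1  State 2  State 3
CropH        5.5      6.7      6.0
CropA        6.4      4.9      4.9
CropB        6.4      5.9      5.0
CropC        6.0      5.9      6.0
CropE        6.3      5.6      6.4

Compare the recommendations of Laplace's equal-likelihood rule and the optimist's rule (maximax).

Row averages: CropH=91/15, CropA=5.4, CropB=173/30, CropC=179/30, CropE=6.1
Highest average = 6.1 → CropE.
Row maxima: CropH=6.7, CropA=6.4, CropB=6.4, CropC=6.0, CropE=6.4
Best best-case = 6.7 → CropH.

laplace → CropE; maximax → CropH (disagree)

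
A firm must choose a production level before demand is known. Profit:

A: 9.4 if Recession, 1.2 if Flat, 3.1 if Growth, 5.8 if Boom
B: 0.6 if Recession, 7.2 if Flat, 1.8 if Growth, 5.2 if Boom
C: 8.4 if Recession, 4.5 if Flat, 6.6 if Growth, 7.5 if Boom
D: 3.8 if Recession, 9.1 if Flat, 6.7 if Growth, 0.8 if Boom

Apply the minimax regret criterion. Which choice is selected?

C

Column bests: Recession=9.4, Flat=9.1, Growth=6.7, Boom=7.5.
A regrets: 0.0, 7.9, 3.6, 1.7 → max 7.9
B regrets: 8.8, 1.9, 4.9, 2.3 → max 8.8
C regrets: 1.0, 4.6, 0.1, 0.0 → max 4.6
D regrets: 5.6, 0.0, 0.0, 6.7 → max 6.7
Smallest max regret = 4.6 → C.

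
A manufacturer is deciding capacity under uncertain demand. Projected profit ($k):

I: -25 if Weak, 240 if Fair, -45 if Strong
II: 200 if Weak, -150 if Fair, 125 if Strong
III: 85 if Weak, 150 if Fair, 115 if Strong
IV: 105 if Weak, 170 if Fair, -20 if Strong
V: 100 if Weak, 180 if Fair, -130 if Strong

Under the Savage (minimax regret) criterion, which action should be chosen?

III

Column bests: Weak=200, Fair=240, Strong=125.
I regrets: 225, 0, 170 → max 225
II regrets: 0, 390, 0 → max 390
III regrets: 115, 90, 10 → max 115
IV regrets: 95, 70, 145 → max 145
V regrets: 100, 60, 255 → max 255
Smallest max regret = 115 → III.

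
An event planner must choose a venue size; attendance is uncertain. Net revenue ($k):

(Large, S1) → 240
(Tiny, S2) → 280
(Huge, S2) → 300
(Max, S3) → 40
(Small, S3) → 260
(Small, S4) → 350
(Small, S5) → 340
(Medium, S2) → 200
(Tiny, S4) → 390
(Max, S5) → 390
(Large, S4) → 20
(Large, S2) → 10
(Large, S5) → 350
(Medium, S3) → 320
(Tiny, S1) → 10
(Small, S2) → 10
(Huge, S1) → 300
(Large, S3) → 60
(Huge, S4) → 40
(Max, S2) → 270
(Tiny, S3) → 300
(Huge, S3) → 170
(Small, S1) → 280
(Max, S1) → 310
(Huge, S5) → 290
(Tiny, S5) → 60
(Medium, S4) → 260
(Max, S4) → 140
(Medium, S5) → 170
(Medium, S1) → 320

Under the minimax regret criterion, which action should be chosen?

Column bests: S1=320, S2=300, S3=320, S4=390, S5=390.
Tiny regrets: 310, 20, 20, 0, 330 → max 330
Small regrets: 40, 290, 60, 40, 50 → max 290
Medium regrets: 0, 100, 0, 130, 220 → max 220
Large regrets: 80, 290, 260, 370, 40 → max 370
Huge regrets: 20, 0, 150, 350, 100 → max 350
Max regrets: 10, 30, 280, 250, 0 → max 280
Smallest max regret = 220 → Medium.

Medium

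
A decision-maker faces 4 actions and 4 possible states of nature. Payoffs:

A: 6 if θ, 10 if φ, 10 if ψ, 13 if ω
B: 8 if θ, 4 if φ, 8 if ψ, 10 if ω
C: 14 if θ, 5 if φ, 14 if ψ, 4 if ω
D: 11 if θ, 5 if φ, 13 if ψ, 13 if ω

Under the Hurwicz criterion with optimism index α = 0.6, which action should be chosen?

A

A: 0.6·13 + 0.4·6 = 10.2
B: 0.6·10 + 0.4·4 = 7.6
C: 0.6·14 + 0.4·4 = 10
D: 0.6·13 + 0.4·5 = 9.8
Highest Hurwicz score = 10.2 → A.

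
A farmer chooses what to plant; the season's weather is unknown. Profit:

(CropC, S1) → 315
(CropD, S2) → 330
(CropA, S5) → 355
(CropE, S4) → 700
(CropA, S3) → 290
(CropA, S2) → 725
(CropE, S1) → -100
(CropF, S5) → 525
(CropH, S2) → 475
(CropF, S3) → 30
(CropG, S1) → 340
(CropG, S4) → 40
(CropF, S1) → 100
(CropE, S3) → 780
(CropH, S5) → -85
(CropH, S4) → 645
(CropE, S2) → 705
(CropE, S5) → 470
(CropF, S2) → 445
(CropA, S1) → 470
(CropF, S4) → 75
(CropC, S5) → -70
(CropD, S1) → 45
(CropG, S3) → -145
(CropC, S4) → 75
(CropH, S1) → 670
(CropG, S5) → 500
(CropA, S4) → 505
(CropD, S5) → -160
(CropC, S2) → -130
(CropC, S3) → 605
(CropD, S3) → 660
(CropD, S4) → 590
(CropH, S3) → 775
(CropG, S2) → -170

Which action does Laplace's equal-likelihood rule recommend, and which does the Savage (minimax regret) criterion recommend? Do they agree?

laplace → CropE; minimax regret → CropA (disagree)

Row averages: CropF=235, CropC=159, CropG=113, CropA=469, CropD=293, CropH=496, CropE=511
Highest average = 511 → CropE.
Column bests: S1=670, S2=725, S3=780, S4=700, S5=525.
CropF regrets: 570, 280, 750, 625, 0 → max 750
CropC regrets: 355, 855, 175, 625, 595 → max 855
CropG regrets: 330, 895, 925, 660, 25 → max 925
CropA regrets: 200, 0, 490, 195, 170 → max 490
CropD regrets: 625, 395, 120, 110, 685 → max 685
CropH regrets: 0, 250, 5, 55, 610 → max 610
CropE regrets: 770, 20, 0, 0, 55 → max 770
Smallest max regret = 490 → CropA.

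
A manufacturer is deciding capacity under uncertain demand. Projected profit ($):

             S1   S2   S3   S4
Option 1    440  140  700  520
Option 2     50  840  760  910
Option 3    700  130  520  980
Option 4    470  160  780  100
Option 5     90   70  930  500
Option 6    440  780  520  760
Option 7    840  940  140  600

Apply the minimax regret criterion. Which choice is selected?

Option 6

Column bests: S1=840, S2=940, S3=930, S4=980.
Option 1 regrets: 400, 800, 230, 460 → max 800
Option 2 regrets: 790, 100, 170, 70 → max 790
Option 3 regrets: 140, 810, 410, 0 → max 810
Option 4 regrets: 370, 780, 150, 880 → max 880
Option 5 regrets: 750, 870, 0, 480 → max 870
Option 6 regrets: 400, 160, 410, 220 → max 410
Option 7 regrets: 0, 0, 790, 380 → max 790
Smallest max regret = 410 → Option 6.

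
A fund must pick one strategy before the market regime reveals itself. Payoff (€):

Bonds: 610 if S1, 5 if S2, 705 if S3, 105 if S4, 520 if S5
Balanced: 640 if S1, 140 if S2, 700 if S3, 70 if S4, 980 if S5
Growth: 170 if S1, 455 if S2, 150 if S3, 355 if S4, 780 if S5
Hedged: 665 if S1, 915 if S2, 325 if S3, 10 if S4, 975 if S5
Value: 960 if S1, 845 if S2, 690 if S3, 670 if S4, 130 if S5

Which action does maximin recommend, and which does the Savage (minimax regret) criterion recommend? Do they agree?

Row minima: Bonds=5, Balanced=70, Growth=150, Hedged=10, Value=130
Best worst-case = 150 → Growth.
Column bests: S1=960, S2=915, S3=705, S4=670, S5=980.
Bonds regrets: 350, 910, 0, 565, 460 → max 910
Balanced regrets: 320, 775, 5, 600, 0 → max 775
Growth regrets: 790, 460, 555, 315, 200 → max 790
Hedged regrets: 295, 0, 380, 660, 5 → max 660
Value regrets: 0, 70, 15, 0, 850 → max 850
Smallest max regret = 660 → Hedged.

maximin → Growth; minimax regret → Hedged (disagree)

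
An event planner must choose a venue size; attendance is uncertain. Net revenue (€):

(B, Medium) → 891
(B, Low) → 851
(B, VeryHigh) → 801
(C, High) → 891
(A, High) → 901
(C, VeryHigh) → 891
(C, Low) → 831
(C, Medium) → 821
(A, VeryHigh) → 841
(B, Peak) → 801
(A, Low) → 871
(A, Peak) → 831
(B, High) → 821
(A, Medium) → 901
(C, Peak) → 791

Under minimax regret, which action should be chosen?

Column bests: Low=871, Medium=901, High=901, VeryHigh=891, Peak=831.
A regrets: 0, 0, 0, 50, 0 → max 50
B regrets: 20, 10, 80, 90, 30 → max 90
C regrets: 40, 80, 10, 0, 40 → max 80
Smallest max regret = 50 → A.

A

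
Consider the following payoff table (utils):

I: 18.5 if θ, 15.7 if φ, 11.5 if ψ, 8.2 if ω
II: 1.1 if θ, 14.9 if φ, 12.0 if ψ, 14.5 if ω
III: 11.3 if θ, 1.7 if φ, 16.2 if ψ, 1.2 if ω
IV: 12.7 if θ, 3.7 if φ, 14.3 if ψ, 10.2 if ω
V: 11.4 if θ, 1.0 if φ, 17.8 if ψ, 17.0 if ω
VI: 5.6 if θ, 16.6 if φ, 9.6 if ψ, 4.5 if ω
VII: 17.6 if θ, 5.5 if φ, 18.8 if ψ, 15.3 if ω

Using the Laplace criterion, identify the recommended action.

VII

Row averages: I=13.475, II=10.625, III=7.6, IV=10.225, V=11.8, VI=9.075, VII=14.3
Highest average = 14.3 → VII.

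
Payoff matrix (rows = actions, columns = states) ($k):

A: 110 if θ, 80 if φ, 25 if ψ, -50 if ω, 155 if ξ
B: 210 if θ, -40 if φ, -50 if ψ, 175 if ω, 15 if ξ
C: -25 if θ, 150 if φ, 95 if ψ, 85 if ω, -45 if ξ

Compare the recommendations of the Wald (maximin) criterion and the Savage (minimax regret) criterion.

Row minima: A=-50, B=-50, C=-45
Best worst-case = -45 → C.
Column bests: θ=210, φ=150, ψ=95, ω=175, ξ=155.
A regrets: 100, 70, 70, 225, 0 → max 225
B regrets: 0, 190, 145, 0, 140 → max 190
C regrets: 235, 0, 0, 90, 200 → max 235
Smallest max regret = 190 → B.

maximin → C; minimax regret → B (disagree)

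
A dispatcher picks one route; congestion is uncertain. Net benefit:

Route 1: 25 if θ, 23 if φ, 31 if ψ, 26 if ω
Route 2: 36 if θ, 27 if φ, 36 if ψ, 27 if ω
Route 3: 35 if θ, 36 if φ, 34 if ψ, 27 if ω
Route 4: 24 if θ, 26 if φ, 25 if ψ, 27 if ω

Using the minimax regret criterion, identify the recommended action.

Column bests: θ=36, φ=36, ψ=36, ω=27.
Route 1 regrets: 11, 13, 5, 1 → max 13
Route 2 regrets: 0, 9, 0, 0 → max 9
Route 3 regrets: 1, 0, 2, 0 → max 2
Route 4 regrets: 12, 10, 11, 0 → max 12
Smallest max regret = 2 → Route 3.

Route 3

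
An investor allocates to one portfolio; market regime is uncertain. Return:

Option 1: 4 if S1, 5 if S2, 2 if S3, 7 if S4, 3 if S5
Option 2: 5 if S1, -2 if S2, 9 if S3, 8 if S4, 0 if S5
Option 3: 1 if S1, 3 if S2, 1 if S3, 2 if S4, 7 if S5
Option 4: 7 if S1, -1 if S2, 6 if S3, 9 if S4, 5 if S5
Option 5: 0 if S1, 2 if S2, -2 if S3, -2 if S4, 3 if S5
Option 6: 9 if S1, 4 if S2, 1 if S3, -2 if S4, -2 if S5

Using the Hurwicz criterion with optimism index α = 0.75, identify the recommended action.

Option 1: 0.75·7 + 0.25·2 = 5.75
Option 2: 0.75·9 + 0.25·(-2) = 6.25
Option 3: 0.75·7 + 0.25·1 = 5.5
Option 4: 0.75·9 + 0.25·(-1) = 6.5
Option 5: 0.75·3 + 0.25·(-2) = 1.75
Option 6: 0.75·9 + 0.25·(-2) = 6.25
Highest Hurwicz score = 6.5 → Option 4.

Option 4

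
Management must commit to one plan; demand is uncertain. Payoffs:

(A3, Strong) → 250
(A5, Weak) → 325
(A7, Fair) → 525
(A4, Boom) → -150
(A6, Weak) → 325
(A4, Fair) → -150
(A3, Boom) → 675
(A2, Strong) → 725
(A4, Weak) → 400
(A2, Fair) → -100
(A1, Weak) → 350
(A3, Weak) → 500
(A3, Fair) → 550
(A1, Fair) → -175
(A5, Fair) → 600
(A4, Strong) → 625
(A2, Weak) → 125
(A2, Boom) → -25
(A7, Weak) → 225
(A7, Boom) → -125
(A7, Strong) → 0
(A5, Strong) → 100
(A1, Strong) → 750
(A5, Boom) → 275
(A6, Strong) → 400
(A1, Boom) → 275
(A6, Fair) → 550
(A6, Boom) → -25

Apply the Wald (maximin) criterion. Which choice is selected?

Row minima: A1=-175, A2=-100, A3=250, A4=-150, A5=100, A6=-25, A7=-125
Best worst-case = 250 → A3.

A3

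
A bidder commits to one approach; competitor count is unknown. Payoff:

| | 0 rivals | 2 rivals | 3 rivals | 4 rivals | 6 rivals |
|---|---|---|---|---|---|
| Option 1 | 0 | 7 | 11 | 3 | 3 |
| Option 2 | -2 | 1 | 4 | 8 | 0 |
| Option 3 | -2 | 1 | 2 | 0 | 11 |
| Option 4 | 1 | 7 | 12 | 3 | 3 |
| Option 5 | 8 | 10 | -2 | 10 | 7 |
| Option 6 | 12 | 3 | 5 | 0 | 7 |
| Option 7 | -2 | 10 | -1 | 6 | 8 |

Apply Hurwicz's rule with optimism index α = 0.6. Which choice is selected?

Option 4

Option 1: 0.6·11 + 0.4·0 = 6.6
Option 2: 0.6·8 + 0.4·(-2) = 4
Option 3: 0.6·11 + 0.4·(-2) = 5.8
Option 4: 0.6·12 + 0.4·1 = 7.6
Option 5: 0.6·10 + 0.4·(-2) = 5.2
Option 6: 0.6·12 + 0.4·0 = 7.2
Option 7: 0.6·10 + 0.4·(-2) = 5.2
Highest Hurwicz score = 7.6 → Option 4.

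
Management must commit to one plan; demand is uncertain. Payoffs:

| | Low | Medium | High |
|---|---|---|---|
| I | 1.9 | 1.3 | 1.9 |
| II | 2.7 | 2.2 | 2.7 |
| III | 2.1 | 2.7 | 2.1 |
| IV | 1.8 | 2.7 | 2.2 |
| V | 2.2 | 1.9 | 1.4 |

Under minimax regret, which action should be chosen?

II

Column bests: Low=2.7, Medium=2.7, High=2.7.
I regrets: 0.8, 1.4, 0.8 → max 1.4
II regrets: 0.0, 0.5, 0.0 → max 0.5
III regrets: 0.6, 0.0, 0.6 → max 0.6
IV regrets: 0.9, 0.0, 0.5 → max 0.9
V regrets: 0.5, 0.8, 1.3 → max 1.3
Smallest max regret = 0.5 → II.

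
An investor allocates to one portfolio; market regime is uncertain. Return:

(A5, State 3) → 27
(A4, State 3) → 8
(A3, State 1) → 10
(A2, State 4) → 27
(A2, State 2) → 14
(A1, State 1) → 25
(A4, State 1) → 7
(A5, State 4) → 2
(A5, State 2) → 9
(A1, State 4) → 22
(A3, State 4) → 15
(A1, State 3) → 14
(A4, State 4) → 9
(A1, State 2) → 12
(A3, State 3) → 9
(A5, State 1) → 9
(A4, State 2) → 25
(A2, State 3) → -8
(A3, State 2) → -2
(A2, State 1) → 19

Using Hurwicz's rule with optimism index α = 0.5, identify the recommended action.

A1

A1: 0.5·25 + 0.5·12 = 18.5
A2: 0.5·27 + 0.5·(-8) = 9.5
A3: 0.5·15 + 0.5·(-2) = 6.5
A4: 0.5·25 + 0.5·7 = 16
A5: 0.5·27 + 0.5·2 = 14.5
Highest Hurwicz score = 18.5 → A1.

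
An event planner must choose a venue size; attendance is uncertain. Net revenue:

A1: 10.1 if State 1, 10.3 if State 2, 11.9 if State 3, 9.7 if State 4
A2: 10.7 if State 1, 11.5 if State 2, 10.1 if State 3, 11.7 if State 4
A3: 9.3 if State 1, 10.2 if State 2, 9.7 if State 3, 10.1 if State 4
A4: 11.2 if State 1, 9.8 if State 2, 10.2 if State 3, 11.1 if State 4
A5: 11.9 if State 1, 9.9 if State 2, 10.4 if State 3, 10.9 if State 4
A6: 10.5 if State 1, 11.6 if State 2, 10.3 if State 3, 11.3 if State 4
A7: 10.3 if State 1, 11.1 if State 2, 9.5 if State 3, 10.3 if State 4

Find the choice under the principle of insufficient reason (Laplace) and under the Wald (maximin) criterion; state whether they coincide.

Row averages: A1=10.5, A2=11, A3=9.825, A4=10.575, A5=10.775, A6=10.925, A7=10.3
Highest average = 11 → A2.
Row minima: A1=9.7, A2=10.1, A3=9.3, A4=9.8, A5=9.9, A6=10.3, A7=9.5
Best worst-case = 10.3 → A6.

laplace → A2; maximin → A6 (disagree)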